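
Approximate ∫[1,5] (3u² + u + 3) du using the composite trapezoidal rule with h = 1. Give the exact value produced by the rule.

h = (5 − 1)/4 = 1.
Nodes u₀,…,u₄ = 1, 2, 3, 4, 5.
f(u) = 3u² + u + 3: f₀=7, f₁=17, f₂=33, f₃=55, f₄=83.
(h/2)·[f₀ + 2f₁ + 2f₂ + 2f₃ + f₄] = 0.5·(300) = 150.

150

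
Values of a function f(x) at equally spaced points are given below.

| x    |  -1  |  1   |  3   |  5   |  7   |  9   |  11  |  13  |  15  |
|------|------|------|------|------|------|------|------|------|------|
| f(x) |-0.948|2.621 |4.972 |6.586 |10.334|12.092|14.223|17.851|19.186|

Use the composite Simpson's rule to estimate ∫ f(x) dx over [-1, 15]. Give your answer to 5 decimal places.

155.93067

h = 2, n = 8.
(h/3)·[y₀ + 4y₁ + 2y₂ + 4y₃ + 2y₄ + 4y₅ + 2y₆ + 4y₇ + y₈] = 0.666667·(233.896) = 155.93067.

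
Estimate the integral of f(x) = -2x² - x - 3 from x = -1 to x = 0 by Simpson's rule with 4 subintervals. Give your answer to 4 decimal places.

h = (0 − (-1))/4 = 0.25.
Nodes x₀,…,x₄ = -1, -0.75, -0.5, -0.25, 0.
f(x) = -2x² - x - 3: f₀=-4, f₁=-3.375, f₂=-3, f₃=-2.875, f₄=-3.
(h/3)·[f₀ + 4f₁ + 2f₂ + 4f₃ + f₄] = 0.083333·(-38) = -3.1667.

-3.1667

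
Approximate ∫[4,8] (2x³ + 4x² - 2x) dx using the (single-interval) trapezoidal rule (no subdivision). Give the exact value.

T = (b−a)/2 · [f(4) + f(8)] = 2·[184 + 1264] = 2896.

2896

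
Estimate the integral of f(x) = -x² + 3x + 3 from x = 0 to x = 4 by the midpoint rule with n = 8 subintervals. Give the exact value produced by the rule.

14.75

h = (4 − 0)/8 = 0.5.
Midpoints m₁,…,m₈ = 0.25, 0.75, 1.25, 1.75, 2.25, 2.75, 3.25, 3.75.
f(m₁)=3.6875, f(m₂)=4.6875, f(m₃)=5.1875, f(m₄)=5.1875, f(m₅)=4.6875, f(m₆)=3.6875, f(m₇)=2.1875, f(m₈)=0.1875.
h·[f(m₁) + f(m₂) + f(m₃) + f(m₄) + f(m₅) + f(m₆) + f(m₇) + f(m₈)] = 0.5·(29.5) = 14.75.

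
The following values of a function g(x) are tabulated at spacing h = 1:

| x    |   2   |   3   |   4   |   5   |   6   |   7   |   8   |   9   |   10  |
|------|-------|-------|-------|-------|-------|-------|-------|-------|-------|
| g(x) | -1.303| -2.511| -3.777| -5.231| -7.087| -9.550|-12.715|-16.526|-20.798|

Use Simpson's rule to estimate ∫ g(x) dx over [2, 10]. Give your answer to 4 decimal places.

h = 1, n = 8.
(h/3)·[y₀ + 4y₁ + 2y₂ + 4y₃ + 2y₄ + 4y₅ + 2y₆ + 4y₇ + y₈] = 0.333333·(-204.531) = -68.1770.

-68.1770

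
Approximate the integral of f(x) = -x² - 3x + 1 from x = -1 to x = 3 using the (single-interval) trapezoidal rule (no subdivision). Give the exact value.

-28

T = (b−a)/2 · [f(-1) + f(3)] = 2·[3 + (-17)] = -28.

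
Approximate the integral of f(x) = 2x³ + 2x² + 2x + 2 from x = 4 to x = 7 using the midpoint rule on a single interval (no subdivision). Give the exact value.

1218.75

M = (b−a)·f(5.5) = 3·(406.25) = 1218.75.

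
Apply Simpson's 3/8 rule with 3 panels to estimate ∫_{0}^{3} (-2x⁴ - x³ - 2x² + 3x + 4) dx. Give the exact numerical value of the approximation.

-111.75

h = (3 − 0)/3 = 1.
Nodes x₀,…,x₃ = 0, 1, 2, 3.
f(x) = -2x⁴ - x³ - 2x² + 3x + 4: f₀=4, f₁=2, f₂=-38, f₃=-194.
(3h/8)·[f₀ + 3f₁ + 3f₂ + f₃] = 0.375·(-298) = -111.75.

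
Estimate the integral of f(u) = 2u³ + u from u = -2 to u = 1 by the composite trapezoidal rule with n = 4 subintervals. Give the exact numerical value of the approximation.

-9.84375

h = (1 − (-2))/4 = 0.75.
Nodes u₀,…,u₄ = -2, -1.25, -0.5, 0.25, 1.
f(u) = 2u³ + u: f₀=-18, f₁=-5.15625, f₂=-0.75, f₃=0.28125, f₄=3.
(h/2)·[f₀ + 2f₁ + 2f₂ + 2f₃ + f₄] = 0.375·(-26.25) = -9.84375.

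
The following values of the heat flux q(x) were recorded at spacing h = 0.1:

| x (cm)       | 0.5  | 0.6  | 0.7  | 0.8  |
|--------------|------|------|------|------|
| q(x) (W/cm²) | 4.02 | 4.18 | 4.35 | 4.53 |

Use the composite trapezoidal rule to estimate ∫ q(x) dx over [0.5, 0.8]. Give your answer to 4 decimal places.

1.2805

h = 0.1, n = 3.
(h/2)·[y₀ + 2y₁ + 2y₂ + y₃] = 0.05·(25.61) = 1.2805.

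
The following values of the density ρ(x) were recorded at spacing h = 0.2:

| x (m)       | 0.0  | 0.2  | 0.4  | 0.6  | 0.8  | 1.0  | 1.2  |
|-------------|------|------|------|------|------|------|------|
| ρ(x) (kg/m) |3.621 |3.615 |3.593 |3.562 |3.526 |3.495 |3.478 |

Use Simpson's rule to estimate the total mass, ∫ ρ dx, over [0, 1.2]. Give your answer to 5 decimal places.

h = 0.2, n = 6.
(h/3)·[y₀ + 4y₁ + 2y₂ + 4y₃ + 2y₄ + 4y₅ + y₆] = 0.066667·(64.025) = 4.26833.

4.26833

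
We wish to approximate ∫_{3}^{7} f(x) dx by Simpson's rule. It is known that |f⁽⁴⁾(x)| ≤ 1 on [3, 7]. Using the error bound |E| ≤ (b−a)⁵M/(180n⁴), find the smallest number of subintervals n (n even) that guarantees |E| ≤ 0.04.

Need 1024/(180n⁴) ≤ 0.04.
n⁴ ≥ 1024/(180·0.04) = 142.222 ⇒ n ≥ 3.4534, so the smallest even n is 4. (n must be even for Simpson's rule.)

4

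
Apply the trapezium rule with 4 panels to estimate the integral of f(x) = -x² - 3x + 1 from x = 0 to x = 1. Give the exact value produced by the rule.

-0.84375

h = (1 − 0)/4 = 0.25.
Nodes x₀,…,x₄ = 0, 0.25, 0.5, 0.75, 1.
f(x) = -x² - 3x + 1: f₀=1, f₁=0.1875, f₂=-0.75, f₃=-1.8125, f₄=-3.
(h/2)·[f₀ + 2f₁ + 2f₂ + 2f₃ + f₄] = 0.125·(-6.75) = -0.84375.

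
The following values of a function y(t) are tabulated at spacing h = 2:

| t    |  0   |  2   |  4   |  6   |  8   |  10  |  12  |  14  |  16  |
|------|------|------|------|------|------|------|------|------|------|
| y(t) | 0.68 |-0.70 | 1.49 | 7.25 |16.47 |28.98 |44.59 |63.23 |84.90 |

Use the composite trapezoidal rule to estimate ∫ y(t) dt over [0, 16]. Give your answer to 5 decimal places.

408.20000

h = 2, n = 8.
(h/2)·[y₀ + 2y₁ + 2y₂ + 2y₃ + 2y₄ + 2y₅ + 2y₆ + 2y₇ + y₈] = 1·(408.20) = 408.20000.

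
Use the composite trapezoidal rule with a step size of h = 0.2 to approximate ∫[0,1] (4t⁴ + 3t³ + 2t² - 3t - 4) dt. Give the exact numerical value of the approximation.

-3.18688

h = (1 − 0)/5 = 0.2.
Nodes t₀,…,t₅ = 0, 0.2, 0.4, 0.6, 0.8, 1.
f(t) = 4t⁴ + 3t³ + 2t² - 3t - 4: f₀=-4, f₁=-4.4896, f₂=-4.5856, f₃=-3.9136, f₄=-1.9456, f₅=2.
(h/2)·[f₀ + 2f₁ + 2f₂ + 2f₃ + 2f₄ + f₅] = 0.1·(-31.8688) = -3.18688.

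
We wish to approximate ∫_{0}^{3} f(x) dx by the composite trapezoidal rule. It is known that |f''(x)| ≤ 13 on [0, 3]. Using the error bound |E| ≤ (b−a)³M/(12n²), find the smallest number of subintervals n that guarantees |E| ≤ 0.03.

32

Need 351/(12n²) ≤ 0.03.
n² ≥ 351/(12·0.03) = 975 ⇒ n ≥ 31.2250, so the smallest n is 32.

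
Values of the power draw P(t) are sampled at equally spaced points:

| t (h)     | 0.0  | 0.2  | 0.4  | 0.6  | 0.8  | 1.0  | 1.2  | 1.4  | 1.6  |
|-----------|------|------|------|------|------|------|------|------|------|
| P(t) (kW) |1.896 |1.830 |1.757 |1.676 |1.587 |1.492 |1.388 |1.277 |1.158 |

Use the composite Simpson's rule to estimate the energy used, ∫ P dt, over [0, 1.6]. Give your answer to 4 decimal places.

2.5079

h = 0.2, n = 8.
(h/3)·[y₀ + 4y₁ + 2y₂ + 4y₃ + 2y₄ + 4y₅ + 2y₆ + 4y₇ + y₈] = 0.066667·(37.618) = 2.5079.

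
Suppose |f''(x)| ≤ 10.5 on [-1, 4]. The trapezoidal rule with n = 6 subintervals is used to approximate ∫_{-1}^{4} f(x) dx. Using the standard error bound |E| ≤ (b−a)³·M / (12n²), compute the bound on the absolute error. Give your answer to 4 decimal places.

|E| ≤ (5)³·10.5 / (12·6²) = 1312.5/432 = 3.0382.

3.0382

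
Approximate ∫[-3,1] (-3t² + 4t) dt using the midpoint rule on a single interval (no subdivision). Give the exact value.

M = (b−a)·f(-1) = 4·(-7) = -28.

-28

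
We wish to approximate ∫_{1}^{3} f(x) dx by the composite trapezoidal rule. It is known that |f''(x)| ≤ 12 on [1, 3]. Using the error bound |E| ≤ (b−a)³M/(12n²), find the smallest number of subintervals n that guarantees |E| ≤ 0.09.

10

Need 96/(12n²) ≤ 0.09.
n² ≥ 96/(12·0.09) = 88.8889 ⇒ n ≥ 9.4281, so the smallest n is 10.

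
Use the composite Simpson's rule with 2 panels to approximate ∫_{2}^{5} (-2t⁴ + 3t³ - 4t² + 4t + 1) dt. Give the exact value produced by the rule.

h = (5 − 2)/2 = 1.5.
Nodes t₀,…,t₂ = 2, 3.5, 5.
f(t) = -2t⁴ + 3t³ - 4t² + 4t + 1: f₀=-15, f₁=-205.5, f₂=-954.
(h/3)·[f₀ + 4f₁ + f₂] = 0.5·(-1791) = -895.5.

-895.5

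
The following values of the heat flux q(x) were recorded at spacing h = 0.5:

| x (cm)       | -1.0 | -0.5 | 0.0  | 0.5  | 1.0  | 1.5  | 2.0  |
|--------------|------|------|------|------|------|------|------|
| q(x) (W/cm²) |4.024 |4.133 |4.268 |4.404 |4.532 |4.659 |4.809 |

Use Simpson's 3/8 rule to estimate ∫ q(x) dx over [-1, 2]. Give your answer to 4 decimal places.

13.2032

h = 0.5, n = 6.
(3h/8)·[y₀ + 3y₁ + 3y₂ + 2y₃ + 3y₄ + 3y₅ + y₆] = 0.1875·(70.417) = 13.2032.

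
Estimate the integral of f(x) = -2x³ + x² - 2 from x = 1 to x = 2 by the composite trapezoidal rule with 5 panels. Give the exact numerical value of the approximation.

-7.22

h = (2 − 1)/5 = 0.2.
Nodes x₀,…,x₅ = 1, 1.2, 1.4, 1.6, 1.8, 2.
f(x) = -2x³ + x² - 2: f₀=-3, f₁=-4.016, f₂=-5.528, f₃=-7.632, f₄=-10.424, f₅=-14.
(h/2)·[f₀ + 2f₁ + 2f₂ + 2f₃ + 2f₄ + f₅] = 0.1·(-72.2) = -7.22.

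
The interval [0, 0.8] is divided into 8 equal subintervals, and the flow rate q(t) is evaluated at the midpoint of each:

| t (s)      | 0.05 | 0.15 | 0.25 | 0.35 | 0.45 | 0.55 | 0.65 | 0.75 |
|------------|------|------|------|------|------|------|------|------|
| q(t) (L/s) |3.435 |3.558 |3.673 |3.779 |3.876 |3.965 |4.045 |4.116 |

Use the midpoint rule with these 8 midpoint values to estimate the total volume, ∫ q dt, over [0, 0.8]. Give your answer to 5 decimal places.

3.04470

h = 0.1, n = 8.
h·[y(m₁) + y(m₂) + y(m₃) + y(m₄) + y(m₅) + y(m₆) + y(m₇) + y(m₈)] = 0.1·(30.447) = 3.04470.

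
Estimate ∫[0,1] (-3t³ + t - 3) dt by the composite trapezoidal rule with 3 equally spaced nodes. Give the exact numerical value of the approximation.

h = (1 − 0)/2 = 0.5.
Nodes t₀,…,t₂ = 0, 0.5, 1.
f(t) = -3t³ + t - 3: f₀=-3, f₁=-2.875, f₂=-5.
(h/2)·[f₀ + 2f₁ + f₂] = 0.25·(-13.75) = -3.4375.

-3.4375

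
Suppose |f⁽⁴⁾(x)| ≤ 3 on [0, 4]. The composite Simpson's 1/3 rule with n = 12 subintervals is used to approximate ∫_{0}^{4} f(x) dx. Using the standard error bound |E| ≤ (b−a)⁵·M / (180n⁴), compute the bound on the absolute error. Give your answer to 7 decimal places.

|E| ≤ (4)⁵·3 / (180·12⁴) = 3072/3732480 = 0.0008230.

0.0008230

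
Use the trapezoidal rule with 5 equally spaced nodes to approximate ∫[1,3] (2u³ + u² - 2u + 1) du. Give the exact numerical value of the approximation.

h = (3 − 1)/4 = 0.5.
Nodes u₀,…,u₄ = 1, 1.5, 2, 2.5, 3.
f(u) = 2u³ + u² - 2u + 1: f₀=2, f₁=7, f₂=17, f₃=33.5, f₄=58.
(h/2)·[f₀ + 2f₁ + 2f₂ + 2f₃ + f₄] = 0.25·(175) = 43.75.

43.75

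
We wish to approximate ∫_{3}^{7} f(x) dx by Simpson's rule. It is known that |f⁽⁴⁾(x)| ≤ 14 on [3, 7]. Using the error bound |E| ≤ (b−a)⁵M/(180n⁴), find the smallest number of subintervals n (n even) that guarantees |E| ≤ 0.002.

Need 14336/(180n⁴) ≤ 0.002.
n⁴ ≥ 14336/(180·0.002) = 39822.2 ⇒ n ≥ 14.1264, so the smallest even n is 16. (n must be even for Simpson's rule.)

16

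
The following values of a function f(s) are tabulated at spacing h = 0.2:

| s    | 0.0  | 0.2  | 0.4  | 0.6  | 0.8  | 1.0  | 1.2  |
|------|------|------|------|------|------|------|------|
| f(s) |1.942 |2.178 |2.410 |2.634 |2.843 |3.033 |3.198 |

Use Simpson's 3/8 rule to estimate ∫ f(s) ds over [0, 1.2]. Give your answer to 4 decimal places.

h = 0.2, n = 6.
(3h/8)·[y₀ + 3y₁ + 3y₂ + 2y₃ + 3y₄ + 3y₅ + y₆] = 0.075·(41.800) = 3.1350.

3.1350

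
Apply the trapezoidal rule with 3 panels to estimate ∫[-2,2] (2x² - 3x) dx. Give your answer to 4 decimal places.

h = (2 − (-2))/3 = 1.333333.
Nodes x₀,…,x₃ = -2, -0.666667, 0.666667, 2.
f(x) = 2x² - 3x: f₀=14, f₁=2.888889, f₂=-1.111111, f₃=2.
(h/2)·[f₀ + 2f₁ + 2f₂ + f₃] = 0.666667·(19.555556) = 13.0370.

13.0370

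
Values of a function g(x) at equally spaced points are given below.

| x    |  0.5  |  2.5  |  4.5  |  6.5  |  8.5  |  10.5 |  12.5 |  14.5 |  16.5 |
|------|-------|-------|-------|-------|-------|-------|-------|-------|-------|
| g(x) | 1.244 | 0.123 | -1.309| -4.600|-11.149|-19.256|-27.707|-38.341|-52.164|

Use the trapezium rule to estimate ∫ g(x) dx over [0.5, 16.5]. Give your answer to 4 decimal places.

-255.3980

h = 2, n = 8.
(h/2)·[y₀ + 2y₁ + 2y₂ + 2y₃ + 2y₄ + 2y₅ + 2y₆ + 2y₇ + y₈] = 1·(-255.398) = -255.3980.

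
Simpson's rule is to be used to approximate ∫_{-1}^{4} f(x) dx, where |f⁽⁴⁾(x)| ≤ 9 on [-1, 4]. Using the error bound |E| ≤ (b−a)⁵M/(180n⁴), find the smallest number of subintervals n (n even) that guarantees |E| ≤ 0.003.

Need 28125/(180n⁴) ≤ 0.003.
n⁴ ≥ 28125/(180·0.003) = 52083.3 ⇒ n ≥ 15.1069, so the smallest even n is 16. (n must be even for Simpson's rule.)

16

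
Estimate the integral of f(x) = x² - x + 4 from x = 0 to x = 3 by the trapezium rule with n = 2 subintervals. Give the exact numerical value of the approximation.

h = (3 − 0)/2 = 1.5.
Nodes x₀,…,x₂ = 0, 1.5, 3.
f(x) = x² - x + 4: f₀=4, f₁=4.75, f₂=10.
(h/2)·[f₀ + 2f₁ + f₂] = 0.75·(23.5) = 17.625.

17.625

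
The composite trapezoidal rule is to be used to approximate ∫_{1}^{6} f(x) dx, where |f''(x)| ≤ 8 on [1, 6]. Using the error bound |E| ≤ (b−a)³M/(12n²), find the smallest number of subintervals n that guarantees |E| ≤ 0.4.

15

Need 1000/(12n²) ≤ 0.4.
n² ≥ 1000/(12·0.4) = 208.333 ⇒ n ≥ 14.4338, so the smallest n is 15.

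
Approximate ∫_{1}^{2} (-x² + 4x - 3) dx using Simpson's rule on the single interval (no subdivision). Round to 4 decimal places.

S = (b−a)/6 · [f(1) + 4f(1.5) + f(2)] = 0.166667·[0 + 4·0.75 + 1] = 0.6667.

0.6667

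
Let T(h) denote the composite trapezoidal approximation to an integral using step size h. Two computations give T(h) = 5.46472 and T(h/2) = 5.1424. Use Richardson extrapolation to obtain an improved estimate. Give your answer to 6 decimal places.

5.034960

R = (4·T(h/2) − T(h)) / 3 = (4·5.1424 − 5.46472)/3 = (15.10488)/3 = 5.034960.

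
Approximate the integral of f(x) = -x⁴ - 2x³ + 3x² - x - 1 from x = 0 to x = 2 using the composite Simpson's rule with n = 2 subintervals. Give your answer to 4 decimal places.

h = (2 − 0)/2 = 1.
Nodes x₀,…,x₂ = 0, 1, 2.
f(x) = -x⁴ - 2x³ + 3x² - x - 1: f₀=-1, f₁=-2, f₂=-23.
(h/3)·[f₀ + 4f₁ + f₂] = 0.333333·(-32) = -10.6667.

-10.6667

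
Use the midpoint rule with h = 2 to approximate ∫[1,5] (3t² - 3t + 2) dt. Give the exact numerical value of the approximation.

h = (5 − 1)/2 = 2.
Midpoints m₁,…,m₂ = 2, 4.
f(m₁)=8, f(m₂)=38.
h·[f(m₁) + f(m₂)] = 2·(46) = 92.

92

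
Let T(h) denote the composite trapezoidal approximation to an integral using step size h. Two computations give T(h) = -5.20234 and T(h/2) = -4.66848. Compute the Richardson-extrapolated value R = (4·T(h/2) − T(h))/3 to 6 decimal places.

R = (4·T(h/2) − T(h)) / 3 = (4·(-4.66848) − (-5.20234))/3 = (-13.47158)/3 = -4.490527.

-4.490527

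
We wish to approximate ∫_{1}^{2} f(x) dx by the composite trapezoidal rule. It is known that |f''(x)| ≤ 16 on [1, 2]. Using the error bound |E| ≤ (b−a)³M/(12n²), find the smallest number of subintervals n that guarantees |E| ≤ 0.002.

Need 16/(12n²) ≤ 0.002.
n² ≥ 16/(12·0.002) = 666.667 ⇒ n ≥ 25.8199, so the smallest n is 26.

26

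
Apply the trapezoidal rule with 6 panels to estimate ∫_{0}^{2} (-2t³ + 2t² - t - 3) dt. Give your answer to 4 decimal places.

h = (2 − 0)/6 = 0.333333.
Nodes t₀,…,t₆ = 0, 0.333333, 0.666667, 1, 1.333333, 1.666667, 2.
f(t) = -2t³ + 2t² - t - 3: f₀=-3, f₁=-3.185185, f₂=-3.370370, f₃=-4, f₄=-5.518519, f₅=-8.370370, f₆=-13.
(h/2)·[f₀ + 2f₁ + 2f₂ + 2f₃ + 2f₄ + 2f₅ + f₆] = 0.166667·(-64.888889) = -10.8148.

-10.8148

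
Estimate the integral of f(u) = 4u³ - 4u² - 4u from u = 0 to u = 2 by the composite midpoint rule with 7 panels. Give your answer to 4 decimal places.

h = (2 − 0)/7 = 0.285714.
Midpoints m₁,…,m₇ = 0.142857, 0.428571, 0.714286, 1, 1.285714, 1.571429, 1.857143.
f(m₁)=-0.641399, f(m₂)=-2.134111, f(m₃)=-3.440233, f(m₄)=-4, f(m₅)=-3.253644, f(m₆)=-0.641399, f(m₇)=4.396501.
h·[f(m₁) + f(m₂) + f(m₃) + f(m₄) + f(m₅) + f(m₆) + f(m₇)] = 0.285714·(-9.714286) = -2.7755.

-2.7755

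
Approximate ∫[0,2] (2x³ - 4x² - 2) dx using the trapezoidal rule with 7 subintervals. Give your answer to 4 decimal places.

h = (2 − 0)/7 = 0.285714.
Nodes x₀,…,x₇ = 0, 0.285714, 0.571429, 0.857143, 1.142857, 1.428571, 1.714286, 2.
f(x) = 2x³ - 4x² - 2: f₀=-2, f₁=-2.279883, f₂=-2.932945, f₃=-3.679300, f₄=-4.239067, f₅=-4.332362, f₆=-3.679300, f₇=-2.
(h/2)·[f₀ + 2f₁ + 2f₂ + 2f₃ + 2f₄ + 2f₅ + 2f₆ + f₇] = 0.142857·(-46.285714) = -6.6122.

-6.6122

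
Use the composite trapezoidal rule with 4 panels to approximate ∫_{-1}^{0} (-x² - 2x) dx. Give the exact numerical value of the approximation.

h = (0 − (-1))/4 = 0.25.
Nodes x₀,…,x₄ = -1, -0.75, -0.5, -0.25, 0.
f(x) = -x² - 2x: f₀=1, f₁=0.9375, f₂=0.75, f₃=0.4375, f₄=0.
(h/2)·[f₀ + 2f₁ + 2f₂ + 2f₃ + f₄] = 0.125·(5.25) = 0.65625.

0.65625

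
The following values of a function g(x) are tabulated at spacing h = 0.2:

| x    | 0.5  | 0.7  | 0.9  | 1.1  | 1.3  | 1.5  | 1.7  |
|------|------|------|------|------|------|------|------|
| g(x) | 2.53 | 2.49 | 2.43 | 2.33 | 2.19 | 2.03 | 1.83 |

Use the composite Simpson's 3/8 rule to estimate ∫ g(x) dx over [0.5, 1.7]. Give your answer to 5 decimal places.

h = 0.2, n = 6.
(3h/8)·[y₀ + 3y₁ + 3y₂ + 2y₃ + 3y₄ + 3y₅ + y₆] = 0.075·(36.44) = 2.73300.

2.73300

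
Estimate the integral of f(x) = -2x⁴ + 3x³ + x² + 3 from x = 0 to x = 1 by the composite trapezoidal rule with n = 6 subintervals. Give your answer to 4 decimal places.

h = (1 − 0)/6 = 0.166667.
Nodes x₀,…,x₆ = 0, 0.166667, 0.333333, 0.5, 0.666667, 0.833333, 1.
f(x) = -2x⁴ + 3x³ + x² + 3: f₀=3, f₁=3.040123, f₂=3.197531, f₃=3.5, f₄=3.938272, f₅=4.466049, f₆=5.
(h/2)·[f₀ + 2f₁ + 2f₂ + 2f₃ + 2f₄ + 2f₅ + f₆] = 0.083333·(44.283951) = 3.6903.

3.6903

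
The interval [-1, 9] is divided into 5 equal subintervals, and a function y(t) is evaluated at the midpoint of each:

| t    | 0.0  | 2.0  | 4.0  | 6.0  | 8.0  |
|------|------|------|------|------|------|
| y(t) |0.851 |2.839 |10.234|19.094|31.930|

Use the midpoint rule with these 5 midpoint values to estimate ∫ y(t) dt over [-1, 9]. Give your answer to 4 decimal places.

129.8960

h = 2, n = 5.
h·[y(m₁) + y(m₂) + y(m₃) + y(m₄) + y(m₅)] = 2·(64.948) = 129.8960.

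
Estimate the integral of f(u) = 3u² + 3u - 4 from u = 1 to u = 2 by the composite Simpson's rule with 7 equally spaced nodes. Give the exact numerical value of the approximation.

h = (2 − 1)/6 = 0.166667.
Nodes u₀,…,u₆ = 1, 1.166667, 1.333333, 1.5, 1.666667, 1.833333, 2.
f(u) = 3u² + 3u - 4: f₀=2, f₁=3.583333, f₂=5.333333, f₃=7.25, f₄=9.333333, f₅=11.583333, f₆=14.
(h/3)·[f₀ + 4f₁ + 2f₂ + 4f₃ + 2f₄ + 4f₅ + f₆] = 0.055556·(135) = 7.5.

7.5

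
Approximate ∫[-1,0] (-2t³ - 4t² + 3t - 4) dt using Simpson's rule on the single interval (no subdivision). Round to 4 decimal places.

-6.3333

S = (b−a)/6 · [f(-1) + 4f(-0.5) + f(0)] = 0.166667·[(-9) + 4·(-6.25) + (-4)] = -6.3333.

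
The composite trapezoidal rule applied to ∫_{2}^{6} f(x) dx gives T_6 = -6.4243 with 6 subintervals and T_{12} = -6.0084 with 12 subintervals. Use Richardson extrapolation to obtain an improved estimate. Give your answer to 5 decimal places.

R = (4·T_{12} − T_6) / 3 = (4·(-6.0084) − (-6.4243))/3 = (-17.6093)/3 = -5.86977.

-5.86977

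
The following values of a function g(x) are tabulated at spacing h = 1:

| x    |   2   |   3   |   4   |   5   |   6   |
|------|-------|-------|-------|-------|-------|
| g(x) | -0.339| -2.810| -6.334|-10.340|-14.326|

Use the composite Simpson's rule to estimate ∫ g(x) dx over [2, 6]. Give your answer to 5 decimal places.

h = 1, n = 4.
(h/3)·[y₀ + 4y₁ + 2y₂ + 4y₃ + y₄] = 0.333333·(-79.933) = -26.64433.

-26.64433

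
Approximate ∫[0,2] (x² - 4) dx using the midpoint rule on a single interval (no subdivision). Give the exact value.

M = (b−a)·f(1) = 2·(-3) = -6.

-6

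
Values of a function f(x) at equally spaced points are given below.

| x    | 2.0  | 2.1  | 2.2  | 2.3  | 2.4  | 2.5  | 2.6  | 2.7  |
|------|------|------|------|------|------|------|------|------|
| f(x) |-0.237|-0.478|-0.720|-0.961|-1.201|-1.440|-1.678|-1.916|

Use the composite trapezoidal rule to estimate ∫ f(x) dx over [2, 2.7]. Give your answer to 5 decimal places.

-0.75545

h = 0.1, n = 7.
(h/2)·[y₀ + 2y₁ + 2y₂ + 2y₃ + 2y₄ + 2y₅ + 2y₆ + y₇] = 0.05·(-15.109) = -0.75545.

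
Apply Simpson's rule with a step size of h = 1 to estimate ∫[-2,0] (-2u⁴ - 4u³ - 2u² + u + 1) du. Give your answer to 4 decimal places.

h = (0 − (-2))/2 = 1.
Nodes u₀,…,u₂ = -2, -1, 0.
f(u) = -2u⁴ - 4u³ - 2u² + u + 1: f₀=-9, f₁=0, f₂=1.
(h/3)·[f₀ + 4f₁ + f₂] = 0.333333·(-8) = -2.6667.

-2.6667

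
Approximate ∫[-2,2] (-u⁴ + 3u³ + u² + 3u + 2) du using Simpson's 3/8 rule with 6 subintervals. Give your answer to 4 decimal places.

h = (2 − (-2))/6 = 0.666667.
Nodes u₀,…,u₆ = -2, -1.333333, -0.666667, 0, 0.666667, 1.333333, 2.
f(u) = -u⁴ + 3u³ + u² + 3u + 2: f₀=-40, f₁=-10.493827, f₂=-0.641975, f₃=2, f₄=5.135802, f₅=11.728395, f₆=20.
(3h/8)·[f₀ + 3f₁ + 3f₂ + 2f₃ + 3f₄ + 3f₅ + f₆] = 0.25·(1.185185) = 0.2963.

0.2963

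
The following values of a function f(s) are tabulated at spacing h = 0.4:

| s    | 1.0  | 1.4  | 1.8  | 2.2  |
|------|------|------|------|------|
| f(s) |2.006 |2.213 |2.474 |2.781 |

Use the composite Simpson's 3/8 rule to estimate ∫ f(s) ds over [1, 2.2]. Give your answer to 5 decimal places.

h = 0.4, n = 3.
(3h/8)·[y₀ + 3y₁ + 3y₂ + y₃] = 0.15·(18.848) = 2.82720.

2.82720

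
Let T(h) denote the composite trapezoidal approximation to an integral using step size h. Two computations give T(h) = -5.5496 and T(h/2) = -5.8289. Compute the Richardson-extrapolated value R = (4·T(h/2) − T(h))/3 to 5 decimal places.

R = (4·T(h/2) − T(h)) / 3 = (4·(-5.8289) − (-5.5496))/3 = (-17.7660)/3 = -5.92200.

-5.92200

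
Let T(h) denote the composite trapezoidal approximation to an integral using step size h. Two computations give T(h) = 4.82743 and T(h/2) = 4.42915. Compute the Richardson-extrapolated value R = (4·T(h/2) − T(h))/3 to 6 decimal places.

R = (4·T(h/2) − T(h)) / 3 = (4·4.42915 − 4.82743)/3 = (12.88917)/3 = 4.296390.

4.296390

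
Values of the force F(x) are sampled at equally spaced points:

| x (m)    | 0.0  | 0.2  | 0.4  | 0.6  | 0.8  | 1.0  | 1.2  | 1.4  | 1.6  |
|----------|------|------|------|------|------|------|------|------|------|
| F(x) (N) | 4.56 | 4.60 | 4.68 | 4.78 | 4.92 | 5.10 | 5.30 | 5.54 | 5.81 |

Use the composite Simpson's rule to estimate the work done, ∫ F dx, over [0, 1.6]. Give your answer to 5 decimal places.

h = 0.2, n = 8.
(h/3)·[y₀ + 4y₁ + 2y₂ + 4y₃ + 2y₄ + 4y₅ + 2y₆ + 4y₇ + y₈] = 0.066667·(120.25) = 8.01667.

8.01667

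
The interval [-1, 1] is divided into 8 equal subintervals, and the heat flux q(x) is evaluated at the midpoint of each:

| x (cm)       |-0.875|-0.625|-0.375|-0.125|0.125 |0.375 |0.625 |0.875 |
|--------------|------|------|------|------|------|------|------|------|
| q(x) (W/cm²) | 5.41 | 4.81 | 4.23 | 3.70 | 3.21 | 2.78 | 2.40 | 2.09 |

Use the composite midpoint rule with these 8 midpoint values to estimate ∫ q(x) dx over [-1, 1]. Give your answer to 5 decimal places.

7.15750

h = 0.25, n = 8.
h·[y(m₁) + y(m₂) + y(m₃) + y(m₄) + y(m₅) + y(m₆) + y(m₇) + y(m₈)] = 0.25·(28.63) = 7.15750.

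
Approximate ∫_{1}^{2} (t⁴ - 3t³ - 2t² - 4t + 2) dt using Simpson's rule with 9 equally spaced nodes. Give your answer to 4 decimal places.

h = (2 − 1)/8 = 0.125.
Nodes t₀,…,t₈ = 1, 1.125, 1.25, 1.375, 1.5, 1.625, 1.75, 1.875, 2.
f(t) = t⁴ - 3t³ - 2t² - 4t + 2: f₀=-6, f₁=-7.700927734375, f₂=-9.54296875, f₃=-11.505615234375, f₄=-13.5625, f₅=-15.681396484375, f₆=-17.82421875, f₇=-19.947021484375, f₈=-22.
(h/3)·[f₀ + 4f₁ + 2f₂ + 4f₃ + 2f₄ + 4f₅ + 2f₆ + 4f₇ + f₈] = 0.041667·(-329.19921875) = -13.7166.

-13.7166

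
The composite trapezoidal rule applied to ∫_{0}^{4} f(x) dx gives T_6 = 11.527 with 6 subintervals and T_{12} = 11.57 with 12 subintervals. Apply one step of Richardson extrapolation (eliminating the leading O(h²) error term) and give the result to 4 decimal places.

11.5843

R = (4·T_{12} − T_6) / 3 = (4·11.57 − 11.527)/3 = (34.753)/3 = 11.5843.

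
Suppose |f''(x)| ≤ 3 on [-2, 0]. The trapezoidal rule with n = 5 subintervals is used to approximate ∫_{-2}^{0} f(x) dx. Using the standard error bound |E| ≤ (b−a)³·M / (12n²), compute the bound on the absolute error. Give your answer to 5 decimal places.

0.08000

|E| ≤ (2)³·3 / (12·5²) = 24/300 = 0.08000.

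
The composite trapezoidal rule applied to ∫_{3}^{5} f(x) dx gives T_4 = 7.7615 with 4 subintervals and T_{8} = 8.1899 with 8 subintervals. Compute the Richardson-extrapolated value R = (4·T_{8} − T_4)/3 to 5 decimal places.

R = (4·T_{8} − T_4) / 3 = (4·8.1899 − 7.7615)/3 = (24.9981)/3 = 8.33270.

8.33270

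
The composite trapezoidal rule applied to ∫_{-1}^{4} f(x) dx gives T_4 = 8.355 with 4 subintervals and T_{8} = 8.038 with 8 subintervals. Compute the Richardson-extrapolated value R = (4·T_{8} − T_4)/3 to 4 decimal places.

R = (4·T_{8} − T_4) / 3 = (4·8.038 − 8.355)/3 = (23.797)/3 = 7.9323.

7.9323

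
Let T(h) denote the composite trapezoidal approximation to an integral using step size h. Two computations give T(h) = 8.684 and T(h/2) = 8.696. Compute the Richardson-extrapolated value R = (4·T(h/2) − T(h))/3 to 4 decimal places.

8.7000

R = (4·T(h/2) − T(h)) / 3 = (4·8.696 − 8.684)/3 = (26.100)/3 = 8.7000.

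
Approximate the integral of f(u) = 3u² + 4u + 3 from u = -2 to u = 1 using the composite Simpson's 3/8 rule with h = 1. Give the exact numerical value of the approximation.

h = (1 − (-2))/3 = 1.
Nodes u₀,…,u₃ = -2, -1, 0, 1.
f(u) = 3u² + 4u + 3: f₀=7, f₁=2, f₂=3, f₃=10.
(3h/8)·[f₀ + 3f₁ + 3f₂ + f₃] = 0.375·(32) = 12.

12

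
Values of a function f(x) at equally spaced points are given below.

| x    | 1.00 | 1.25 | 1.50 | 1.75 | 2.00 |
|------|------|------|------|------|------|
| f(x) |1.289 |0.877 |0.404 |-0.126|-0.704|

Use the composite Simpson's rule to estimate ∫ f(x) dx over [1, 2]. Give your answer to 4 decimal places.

h = 0.25, n = 4.
(h/3)·[y₀ + 4y₁ + 2y₂ + 4y₃ + y₄] = 0.083333·(4.397) = 0.3664.

0.3664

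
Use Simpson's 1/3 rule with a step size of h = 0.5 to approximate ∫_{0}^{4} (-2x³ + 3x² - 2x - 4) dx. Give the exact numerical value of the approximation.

-96

h = (4 − 0)/8 = 0.5.
Nodes x₀,…,x₈ = 0, 0.5, 1, 1.5, 2, 2.5, 3, 3.5, 4.
f(x) = -2x³ + 3x² - 2x - 4: f₀=-4, f₁=-4.5, f₂=-5, f₃=-7, f₄=-12, f₅=-21.5, f₆=-37, f₇=-60, f₈=-92.
(h/3)·[f₀ + 4f₁ + 2f₂ + 4f₃ + 2f₄ + 4f₅ + 2f₆ + 4f₇ + f₈] = 0.166667·(-576) = -96.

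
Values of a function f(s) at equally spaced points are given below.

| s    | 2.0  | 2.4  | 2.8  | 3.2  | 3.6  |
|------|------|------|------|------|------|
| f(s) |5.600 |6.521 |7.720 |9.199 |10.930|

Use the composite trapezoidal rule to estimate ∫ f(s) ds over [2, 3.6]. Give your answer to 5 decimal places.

12.68200

h = 0.4, n = 4.
(h/2)·[y₀ + 2y₁ + 2y₂ + 2y₃ + y₄] = 0.2·(63.410) = 12.68200.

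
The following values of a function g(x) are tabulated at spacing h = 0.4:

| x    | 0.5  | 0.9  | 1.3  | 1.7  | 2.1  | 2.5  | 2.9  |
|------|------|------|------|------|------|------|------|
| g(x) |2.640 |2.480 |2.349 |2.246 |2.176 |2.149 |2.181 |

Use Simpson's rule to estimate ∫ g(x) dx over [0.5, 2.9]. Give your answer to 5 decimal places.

h = 0.4, n = 6.
(h/3)·[y₀ + 4y₁ + 2y₂ + 4y₃ + 2y₄ + 4y₅ + y₆] = 0.133333·(41.371) = 5.51613.

5.51613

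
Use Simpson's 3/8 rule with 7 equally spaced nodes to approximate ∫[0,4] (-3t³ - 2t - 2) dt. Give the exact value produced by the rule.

-216

h = (4 − 0)/6 = 0.666667.
Nodes t₀,…,t₆ = 0, 0.666667, 1.333333, 2, 2.666667, 3.333333, 4.
f(t) = -3t³ - 2t - 2: f₀=-2, f₁=-4.222222, f₂=-11.777778, f₃=-30, f₄=-64.222222, f₅=-119.777778, f₆=-202.
(3h/8)·[f₀ + 3f₁ + 3f₂ + 2f₃ + 3f₄ + 3f₅ + f₆] = 0.25·(-864) = -216.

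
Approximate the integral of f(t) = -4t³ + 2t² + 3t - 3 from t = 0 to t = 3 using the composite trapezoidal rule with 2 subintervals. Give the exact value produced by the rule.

-76.5

h = (3 − 0)/2 = 1.5.
Nodes t₀,…,t₂ = 0, 1.5, 3.
f(t) = -4t³ + 2t² + 3t - 3: f₀=-3, f₁=-7.5, f₂=-84.
(h/2)·[f₀ + 2f₁ + f₂] = 0.75·(-102) = -76.5.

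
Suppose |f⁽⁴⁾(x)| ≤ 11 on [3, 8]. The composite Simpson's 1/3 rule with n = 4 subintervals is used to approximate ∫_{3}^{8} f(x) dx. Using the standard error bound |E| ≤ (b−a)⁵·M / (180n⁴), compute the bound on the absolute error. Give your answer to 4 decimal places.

|E| ≤ (5)⁵·11 / (180·4⁴) = 34375/46080 = 0.7460.

0.7460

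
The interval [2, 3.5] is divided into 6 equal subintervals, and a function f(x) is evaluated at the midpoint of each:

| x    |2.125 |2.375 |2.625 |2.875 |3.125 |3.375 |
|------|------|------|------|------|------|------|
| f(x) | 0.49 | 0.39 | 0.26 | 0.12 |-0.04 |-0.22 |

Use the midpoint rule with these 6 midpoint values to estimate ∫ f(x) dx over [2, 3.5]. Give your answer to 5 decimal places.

h = 0.25, n = 6.
h·[y(m₁) + y(m₂) + y(m₃) + y(m₄) + y(m₅) + y(m₆)] = 0.25·(1.00) = 0.25000.

0.25000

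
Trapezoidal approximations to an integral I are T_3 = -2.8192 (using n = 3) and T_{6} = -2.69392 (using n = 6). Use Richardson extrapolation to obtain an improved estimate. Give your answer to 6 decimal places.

-2.652160

R = (4·T_{6} − T_3) / 3 = (4·(-2.69392) − (-2.8192))/3 = (-7.95648)/3 = -2.652160.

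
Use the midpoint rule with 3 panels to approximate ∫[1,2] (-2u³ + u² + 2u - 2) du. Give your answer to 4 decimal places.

h = (2 − 1)/3 = 0.333333.
Midpoints m₁,…,m₃ = 1.166667, 1.5, 1.833333.
f(m₁)=-1.481481, f(m₂)=-3.5, f(m₃)=-7.296296.
h·[f(m₁) + f(m₂) + f(m₃)] = 0.333333·(-12.277778) = -4.0926.

-4.0926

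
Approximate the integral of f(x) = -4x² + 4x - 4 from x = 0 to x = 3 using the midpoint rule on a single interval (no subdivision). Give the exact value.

M = (b−a)·f(1.5) = 3·(-7) = -21.

-21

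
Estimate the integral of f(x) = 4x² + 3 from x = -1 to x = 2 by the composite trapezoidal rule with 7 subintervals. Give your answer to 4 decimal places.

21.3673

h = (2 − (-1))/7 = 0.428571.
Nodes x₀,…,x₇ = -1, -0.571429, -0.142857, 0.285714, 0.714286, 1.142857, 1.571429, 2.
f(x) = 4x² + 3: f₀=7, f₁=4.306122, f₂=3.081633, f₃=3.326531, f₄=5.040816, f₅=8.224490, f₆=12.877551, f₇=19.
(h/2)·[f₀ + 2f₁ + 2f₂ + 2f₃ + 2f₄ + 2f₅ + 2f₆ + f₇] = 0.214286·(99.714286) = 21.3673.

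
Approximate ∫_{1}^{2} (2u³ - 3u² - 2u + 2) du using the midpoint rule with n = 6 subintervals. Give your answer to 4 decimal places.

-0.5139

h = (2 − 1)/6 = 0.166667.
Midpoints m₁,…,m₆ = 1.083333, 1.25, 1.416667, 1.583333, 1.75, 1.916667.
f(m₁)=-1.144676, f(m₂)=-1.28125, f(m₃)=-1.167824, f(m₄)=-0.748843, f(m₅)=0.03125, f(m₆)=1.228009.
h·[f(m₁) + f(m₂) + f(m₃) + f(m₄) + f(m₅) + f(m₆)] = 0.166667·(-3.083333) = -0.5139.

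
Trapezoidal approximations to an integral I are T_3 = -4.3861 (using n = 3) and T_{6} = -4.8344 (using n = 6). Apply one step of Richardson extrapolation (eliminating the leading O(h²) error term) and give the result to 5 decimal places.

-4.98383

R = (4·T_{6} − T_3) / 3 = (4·(-4.8344) − (-4.3861))/3 = (-14.9515)/3 = -4.98383.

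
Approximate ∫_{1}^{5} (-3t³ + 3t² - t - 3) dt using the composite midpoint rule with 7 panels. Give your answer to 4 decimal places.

-365.3878

h = (5 − 1)/7 = 0.571429.
Midpoints m₁,…,m₇ = 1.285714, 1.857143, 2.428571, 3, 3.571429, 4.142857, 4.714286.
f(m₁)=-5.702624, f(m₂)=-13.725948, f(m₃)=-30.705539, f(m₄)=-60, f(m₅)=-104.967930, f(m₆)=-168.967930, f(m₇)=-255.358601.
h·[f(m₁) + f(m₂) + f(m₃) + f(m₄) + f(m₅) + f(m₆) + f(m₇)] = 0.571429·(-639.428571) = -365.3878.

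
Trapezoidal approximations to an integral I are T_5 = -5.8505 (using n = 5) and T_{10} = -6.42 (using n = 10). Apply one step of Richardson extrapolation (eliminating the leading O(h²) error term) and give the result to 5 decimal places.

R = (4·T_{10} − T_5) / 3 = (4·(-6.42) − (-5.8505))/3 = (-19.8295)/3 = -6.60983.

-6.60983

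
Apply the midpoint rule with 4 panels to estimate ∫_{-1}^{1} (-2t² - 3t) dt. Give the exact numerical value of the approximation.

h = (1 − (-1))/4 = 0.5.
Midpoints m₁,…,m₄ = -0.75, -0.25, 0.25, 0.75.
f(m₁)=1.125, f(m₂)=0.625, f(m₃)=-0.875, f(m₄)=-3.375.
h·[f(m₁) + f(m₂) + f(m₃) + f(m₄)] = 0.5·(-2.5) = -1.25.

-1.25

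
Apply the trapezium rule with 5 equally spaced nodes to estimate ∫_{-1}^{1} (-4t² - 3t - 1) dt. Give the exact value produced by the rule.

h = (1 − (-1))/4 = 0.5.
Nodes t₀,…,t₄ = -1, -0.5, 0, 0.5, 1.
f(t) = -4t² - 3t - 1: f₀=-2, f₁=-0.5, f₂=-1, f₃=-3.5, f₄=-8.
(h/2)·[f₀ + 2f₁ + 2f₂ + 2f₃ + f₄] = 0.25·(-20) = -5.

-5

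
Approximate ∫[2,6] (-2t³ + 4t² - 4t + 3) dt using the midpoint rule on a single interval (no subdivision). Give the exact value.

M = (b−a)·f(4) = 4·(-77) = -308.

-308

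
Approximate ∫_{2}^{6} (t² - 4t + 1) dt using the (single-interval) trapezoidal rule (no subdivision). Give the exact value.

T = (b−a)/2 · [f(2) + f(6)] = 2·[(-3) + 13] = 20.

20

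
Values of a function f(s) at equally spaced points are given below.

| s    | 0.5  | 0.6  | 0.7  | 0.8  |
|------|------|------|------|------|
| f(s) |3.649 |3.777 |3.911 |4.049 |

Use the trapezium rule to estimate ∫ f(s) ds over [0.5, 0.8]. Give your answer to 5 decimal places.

h = 0.1, n = 3.
(h/2)·[y₀ + 2y₁ + 2y₂ + y₃] = 0.05·(23.074) = 1.15370.

1.15370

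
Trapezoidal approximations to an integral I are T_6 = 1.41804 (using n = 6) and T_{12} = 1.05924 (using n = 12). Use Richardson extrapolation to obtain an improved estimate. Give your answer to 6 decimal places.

0.939640

R = (4·T_{12} − T_6) / 3 = (4·1.05924 − 1.41804)/3 = (2.81892)/3 = 0.939640.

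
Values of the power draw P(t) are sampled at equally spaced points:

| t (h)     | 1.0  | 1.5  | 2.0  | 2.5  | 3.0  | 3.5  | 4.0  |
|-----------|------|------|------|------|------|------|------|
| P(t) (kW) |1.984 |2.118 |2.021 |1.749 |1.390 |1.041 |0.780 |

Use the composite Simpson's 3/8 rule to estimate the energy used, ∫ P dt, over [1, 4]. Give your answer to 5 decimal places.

h = 0.5, n = 6.
(3h/8)·[y₀ + 3y₁ + 3y₂ + 2y₃ + 3y₄ + 3y₅ + y₆] = 0.1875·(25.972) = 4.86975.

4.86975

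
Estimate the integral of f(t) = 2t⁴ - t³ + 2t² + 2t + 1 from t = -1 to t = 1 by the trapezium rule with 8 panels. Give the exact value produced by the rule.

4.2578125

h = (1 − (-1))/8 = 0.25.
Nodes t₀,…,t₈ = -1, -0.75, -0.5, -0.25, 0, 0.25, 0.5, 0.75, 1.
f(t) = 2t⁴ - t³ + 2t² + 2t + 1: f₀=4, f₁=1.6796875, f₂=0.75, f₃=0.6484375, f₄=1, f₅=1.6171875, f₆=2.5, f₇=3.8359375, f₈=6.
(h/2)·[f₀ + 2f₁ + 2f₂ + 2f₃ + 2f₄ + 2f₅ + 2f₆ + 2f₇ + f₈] = 0.125·(34.0625) = 4.2578125.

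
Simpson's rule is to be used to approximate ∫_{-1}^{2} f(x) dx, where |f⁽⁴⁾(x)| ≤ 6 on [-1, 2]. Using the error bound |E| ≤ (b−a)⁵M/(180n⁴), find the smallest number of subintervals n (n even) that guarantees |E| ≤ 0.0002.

16

Need 1458/(180n⁴) ≤ 0.0002.
n⁴ ≥ 1458/(180·0.0002) = 40500 ⇒ n ≥ 14.1861, so the smallest even n is 16. (n must be even for Simpson's rule.)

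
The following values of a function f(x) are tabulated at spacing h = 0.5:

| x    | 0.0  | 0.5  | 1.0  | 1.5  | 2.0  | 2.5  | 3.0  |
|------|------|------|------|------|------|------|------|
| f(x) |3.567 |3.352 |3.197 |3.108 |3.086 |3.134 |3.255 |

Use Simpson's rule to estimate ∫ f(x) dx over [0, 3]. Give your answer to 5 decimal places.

h = 0.5, n = 6.
(h/3)·[y₀ + 4y₁ + 2y₂ + 4y₃ + 2y₄ + 4y₅ + y₆] = 0.166667·(57.764) = 9.62733.

9.62733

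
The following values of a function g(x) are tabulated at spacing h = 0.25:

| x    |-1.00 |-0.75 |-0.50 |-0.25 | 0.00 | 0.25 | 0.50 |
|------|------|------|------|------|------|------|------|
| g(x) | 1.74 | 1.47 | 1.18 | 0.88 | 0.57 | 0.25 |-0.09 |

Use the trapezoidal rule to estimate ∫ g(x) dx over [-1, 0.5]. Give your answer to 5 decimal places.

h = 0.25, n = 6.
(h/2)·[y₀ + 2y₁ + 2y₂ + 2y₃ + 2y₄ + 2y₅ + y₆] = 0.125·(10.35) = 1.29375.

1.29375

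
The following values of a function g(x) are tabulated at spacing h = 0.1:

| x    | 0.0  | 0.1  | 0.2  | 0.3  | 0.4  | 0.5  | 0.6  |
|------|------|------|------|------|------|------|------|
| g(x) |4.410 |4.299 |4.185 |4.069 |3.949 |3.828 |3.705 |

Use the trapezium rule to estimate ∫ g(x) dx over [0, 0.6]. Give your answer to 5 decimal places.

2.43875

h = 0.1, n = 6.
(h/2)·[y₀ + 2y₁ + 2y₂ + 2y₃ + 2y₄ + 2y₅ + y₆] = 0.05·(48.775) = 2.43875.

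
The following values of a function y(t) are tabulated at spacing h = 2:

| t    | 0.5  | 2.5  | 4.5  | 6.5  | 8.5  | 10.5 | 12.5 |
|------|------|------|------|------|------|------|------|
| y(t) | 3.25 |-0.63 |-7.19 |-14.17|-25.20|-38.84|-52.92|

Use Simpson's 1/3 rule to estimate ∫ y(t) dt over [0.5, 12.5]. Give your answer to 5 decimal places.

-219.34000

h = 2, n = 6.
(h/3)·[y₀ + 4y₁ + 2y₂ + 4y₃ + 2y₄ + 4y₅ + y₆] = 0.666667·(-329.01) = -219.34000.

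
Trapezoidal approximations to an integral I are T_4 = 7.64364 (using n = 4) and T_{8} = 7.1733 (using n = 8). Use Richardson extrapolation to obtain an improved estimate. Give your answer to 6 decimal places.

R = (4·T_{8} − T_4) / 3 = (4·7.1733 − 7.64364)/3 = (21.04956)/3 = 7.016520.

7.016520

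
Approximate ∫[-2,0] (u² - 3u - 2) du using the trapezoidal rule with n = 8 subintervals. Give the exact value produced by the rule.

4.6875

h = (0 − (-2))/8 = 0.25.
Nodes u₀,…,u₈ = -2, -1.75, -1.5, -1.25, -1, -0.75, -0.5, -0.25, 0.
f(u) = u² - 3u - 2: f₀=8, f₁=6.3125, f₂=4.75, f₃=3.3125, f₄=2, f₅=0.8125, f₆=-0.25, f₇=-1.1875, f₈=-2.
(h/2)·[f₀ + 2f₁ + 2f₂ + 2f₃ + 2f₄ + 2f₅ + 2f₆ + 2f₇ + f₈] = 0.125·(37.5) = 4.6875.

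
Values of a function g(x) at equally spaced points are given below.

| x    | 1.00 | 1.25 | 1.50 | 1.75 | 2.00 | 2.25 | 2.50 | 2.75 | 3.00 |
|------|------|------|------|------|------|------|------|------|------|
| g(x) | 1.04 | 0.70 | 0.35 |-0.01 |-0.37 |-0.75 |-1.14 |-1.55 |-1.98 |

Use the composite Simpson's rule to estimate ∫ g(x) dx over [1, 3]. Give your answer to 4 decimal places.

h = 0.25, n = 8.
(h/3)·[y₀ + 4y₁ + 2y₂ + 4y₃ + 2y₄ + 4y₅ + 2y₆ + 4y₇ + y₈] = 0.083333·(-9.70) = -0.8083.

-0.8083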